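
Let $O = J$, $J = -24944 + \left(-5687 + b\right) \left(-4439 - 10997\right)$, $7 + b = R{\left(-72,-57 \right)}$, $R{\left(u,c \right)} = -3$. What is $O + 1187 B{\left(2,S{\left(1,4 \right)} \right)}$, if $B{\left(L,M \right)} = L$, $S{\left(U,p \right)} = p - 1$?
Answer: $87916322$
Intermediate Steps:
$S{\left(U,p \right)} = -1 + p$
$b = -10$ ($b = -7 - 3 = -10$)
$J = 87913948$ ($J = -24944 + \left(-5687 - 10\right) \left(-4439 - 10997\right) = -24944 - -87938892 = -24944 + 87938892 = 87913948$)
$O = 87913948$
$O + 1187 B{\left(2,S{\left(1,4 \right)} \right)} = 87913948 + 1187 \cdot 2 = 87913948 + 2374 = 87916322$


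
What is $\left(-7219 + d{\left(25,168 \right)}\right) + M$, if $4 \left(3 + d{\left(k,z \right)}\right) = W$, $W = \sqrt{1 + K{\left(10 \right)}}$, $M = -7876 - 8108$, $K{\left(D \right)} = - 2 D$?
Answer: $-23206 + \frac{i \sqrt{19}}{4} \approx -23206.0 + 1.0897 i$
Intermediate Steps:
$M = -15984$ ($M = -7876 - 8108 = -15984$)
$W = i \sqrt{19}$ ($W = \sqrt{1 - 20} = \sqrt{-19} = i \sqrt{19} \approx 4.3589 i$)
$d{\left(k,z \right)} = -3 + \frac{i \sqrt{19}}{4}$
$\left(-7219 + d{\left(25,168 \right)}\right) + M = \left(-7219 - \left(3 - \frac{i \sqrt{19}}{4}\right)\right) - 15984 = \left(-7222 + \frac{i \sqrt{19}}{4}\right) - 15984 = -23206 + \frac{i \sqrt{19}}{4}$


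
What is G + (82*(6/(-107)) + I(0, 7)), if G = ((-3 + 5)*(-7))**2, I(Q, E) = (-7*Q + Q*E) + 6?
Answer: 21122/107 ≈ 197.40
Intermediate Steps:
I(Q, E) = 6 - 7*Q + E*Q (I(Q, E) = (-7*Q + E*Q) + 6 = 6 - 7*Q + E*Q)
G = 196 (G = (2*(-7))**2 = (-14)**2 = 196)
G + (82*(6/(-107)) + I(0, 7)) = 196 + (82*(6/(-107)) + (6 - 7*0 + 7*0)) = 196 + (82*(6*(-1/107)) + (6 + 0 + 0)) = 196 + (82*(-6/107) + 6) = 196 + (-492/107 + 6) = 196 + 150/107 = 21122/107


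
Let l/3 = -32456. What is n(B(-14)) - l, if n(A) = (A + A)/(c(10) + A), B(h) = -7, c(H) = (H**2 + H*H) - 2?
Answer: 18597274/191 ≈ 97368.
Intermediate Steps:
c(H) = -2 + 2*H**2 (c(H) = (H**2 + H**2) - 2 = 2*H**2 - 2 = -2 + 2*H**2)
n(A) = 2*A/(198 + A) (n(A) = (A + A)/((-2 + 2*10**2) + A) = (2*A)/((-2 + 2*100) + A) = (2*A)/((-2 + 200) + A) = (2*A)/(198 + A) = 2*A/(198 + A))
l = -97368 (l = 3*(-32456) = -97368)
n(B(-14)) - l = 2*(-7)/(198 - 7) - 1*(-97368) = 2*(-7)/191 + 97368 = 2*(-7)*(1/191) + 97368 = -14/191 + 97368 = 18597274/191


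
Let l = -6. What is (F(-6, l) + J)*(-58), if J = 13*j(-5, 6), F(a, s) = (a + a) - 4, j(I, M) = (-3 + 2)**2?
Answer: 174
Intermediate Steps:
j(I, M) = 1 (j(I, M) = (-1)**2 = 1)
F(a, s) = -4 + 2*a (F(a, s) = 2*a - 4 = -4 + 2*a)
J = 13 (J = 13*1 = 13)
(F(-6, l) + J)*(-58) = ((-4 + 2*(-6)) + 13)*(-58) = ((-4 - 12) + 13)*(-58) = (-16 + 13)*(-58) = -3*(-58) = 174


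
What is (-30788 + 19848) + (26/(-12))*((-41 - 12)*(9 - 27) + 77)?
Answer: -79043/6 ≈ -13174.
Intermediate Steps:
(-30788 + 19848) + (26/(-12))*((-41 - 12)*(9 - 27) + 77) = -10940 + (26*(-1/12))*(-53*(-18) + 77) = -10940 - 13*(954 + 77)/6 = -10940 - 13/6*1031 = -10940 - 13403/6 = -79043/6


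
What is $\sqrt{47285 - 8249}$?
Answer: $2 \sqrt{9759} \approx 197.58$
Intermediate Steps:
$\sqrt{47285 - 8249} = \sqrt{39036} = 2 \sqrt{9759}$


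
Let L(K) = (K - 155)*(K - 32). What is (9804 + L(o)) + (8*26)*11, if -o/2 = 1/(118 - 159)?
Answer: 28649082/1681 ≈ 17043.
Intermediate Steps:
o = 2/41 (o = -2/(118 - 159) = -2/(-41) = -2*(-1/41) = 2/41 ≈ 0.048781)
L(K) = (-155 + K)*(-32 + K)
(9804 + L(o)) + (8*26)*11 = (9804 + (4960 + (2/41)² - 187*2/41)) + (8*26)*11 = (9804 + (4960 + 4/1681 - 374/41)) + 208*11 = (9804 + 8322430/1681) + 2288 = 24802954/1681 + 2288 = 28649082/1681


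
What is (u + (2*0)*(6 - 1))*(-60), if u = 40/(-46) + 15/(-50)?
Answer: 1614/23 ≈ 70.174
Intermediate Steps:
u = -269/230 (u = 40*(-1/46) + 15*(-1/50) = -20/23 - 3/10 = -269/230 ≈ -1.1696)
(u + (2*0)*(6 - 1))*(-60) = (-269/230 + (2*0)*(6 - 1))*(-60) = (-269/230 + 0*5)*(-60) = (-269/230 + 0)*(-60) = -269/230*(-60) = 1614/23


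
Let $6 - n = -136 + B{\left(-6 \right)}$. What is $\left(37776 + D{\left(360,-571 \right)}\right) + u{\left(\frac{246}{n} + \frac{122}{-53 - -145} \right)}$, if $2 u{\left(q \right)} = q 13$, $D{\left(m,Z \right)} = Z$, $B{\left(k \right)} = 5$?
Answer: $\frac{469187569}{12604} \approx 37225.0$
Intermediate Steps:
$n = 137$ ($n = 6 - \left(-136 + 5\right) = 6 - -131 = 6 + 131 = 137$)
$u{\left(q \right)} = \frac{13 q}{2}$ ($u{\left(q \right)} = \frac{q 13}{2} = \frac{13 q}{2}$)
$\left(37776 + D{\left(360,-571 \right)}\right) + u{\left(\frac{246}{n} + \frac{122}{-53 - -145} \right)} = \left(37776 - 571\right) + \frac{13 \left(\frac{246}{137} + \frac{122}{-53 - -145}\right)}{2} = 37205 + \frac{13 \left(246 \cdot \frac{1}{137} + \frac{122}{-53 + 145}\right)}{2} = 37205 + \frac{13 \left(\frac{246}{137} + \frac{122}{92}\right)}{2} = 37205 + \frac{13 \left(\frac{246}{137} + 122 \cdot \frac{1}{92}\right)}{2} = 37205 + \frac{13 \left(\frac{246}{137} + \frac{61}{46}\right)}{2} = 37205 + \frac{13}{2} \cdot \frac{19673}{6302} = 37205 + \frac{255749}{12604} = \frac{469187569}{12604}$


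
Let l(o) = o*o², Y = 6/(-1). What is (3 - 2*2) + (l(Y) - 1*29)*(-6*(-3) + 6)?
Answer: -5881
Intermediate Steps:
Y = -6 (Y = 6*(-1) = -6)
l(o) = o³
(3 - 2*2) + (l(Y) - 1*29)*(-6*(-3) + 6) = (3 - 2*2) + ((-6)³ - 1*29)*(-6*(-3) + 6) = (3 - 4) + (-216 - 29)*(18 + 6) = -1 - 245*24 = -1 - 5880 = -5881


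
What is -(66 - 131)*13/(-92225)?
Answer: -169/18445 ≈ -0.0091624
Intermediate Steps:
-(66 - 131)*13/(-92225) = -(-65)*13*(-1/92225) = -1*(-845)*(-1/92225) = 845*(-1/92225) = -169/18445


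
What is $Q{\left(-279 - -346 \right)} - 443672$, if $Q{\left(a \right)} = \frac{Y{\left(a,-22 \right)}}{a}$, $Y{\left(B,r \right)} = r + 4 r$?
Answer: $- \frac{29726134}{67} \approx -4.4367 \cdot 10^{5}$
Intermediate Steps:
$Y{\left(B,r \right)} = 5 r$
$Q{\left(a \right)} = - \frac{110}{a}$ ($Q{\left(a \right)} = \frac{5 \left(-22\right)}{a} = - \frac{110}{a}$)
$Q{\left(-279 - -346 \right)} - 443672 = - \frac{110}{-279 - -346} - 443672 = - \frac{110}{-279 + 346} - 443672 = - \frac{110}{67} - 443672 = - \frac{29726134}{67}$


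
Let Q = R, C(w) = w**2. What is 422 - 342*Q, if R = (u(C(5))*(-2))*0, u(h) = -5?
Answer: 422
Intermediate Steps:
R = 0 (R = -5*(-2)*0 = 10*0 = 0)
Q = 0
422 - 342*Q = 422 - 342*0 = 422 + 0 = 422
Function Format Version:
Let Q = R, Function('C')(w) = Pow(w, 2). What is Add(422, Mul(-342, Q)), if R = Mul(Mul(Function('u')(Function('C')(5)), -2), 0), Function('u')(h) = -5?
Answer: 422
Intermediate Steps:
R = 0 (R = Mul(Mul(-5, -2), 0) = Mul(10, 0) = 0)
Q = 0
Add(422, Mul(-342, Q)) = Add(422, Mul(-342, 0)) = Add(422, 0) = 422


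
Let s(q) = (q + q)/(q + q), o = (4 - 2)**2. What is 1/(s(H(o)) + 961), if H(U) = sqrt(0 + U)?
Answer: 1/962 ≈ 0.0010395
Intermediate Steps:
o = 4 (o = 2**2 = 4)
H(U) = sqrt(U)
s(q) = 1 (s(q) = (2*q)/((2*q)) = (2*q)*(1/(2*q)) = 1)
1/(s(H(o)) + 961) = 1/(1 + 961) = 1/962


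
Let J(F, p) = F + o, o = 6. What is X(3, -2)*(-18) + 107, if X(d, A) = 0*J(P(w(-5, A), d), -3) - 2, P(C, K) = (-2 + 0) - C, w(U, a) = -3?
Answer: 143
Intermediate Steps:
P(C, K) = -2 - C
J(F, p) = 6 + F (J(F, p) = F + 6 = 6 + F)
X(d, A) = -2 (X(d, A) = 0*(6 + (-2 - 1*(-3))) - 2 = 0*(6 + (-2 + 3)) - 2 = 0*(6 + 1) - 2 = 0*7 - 2 = 0 - 2 = -2)
X(3, -2)*(-18) + 107 = -2*(-18) + 107 = 36 + 107 = 143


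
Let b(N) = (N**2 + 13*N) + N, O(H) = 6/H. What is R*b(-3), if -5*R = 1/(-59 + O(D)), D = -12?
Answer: -66/595 ≈ -0.11092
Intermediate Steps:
b(N) = N**2 + 14*N
R = 2/595 (R = -1/(5*(-59 + 6/(-12))) = -1/(5*(-59 + 6*(-1/12))) = -1/(5*(-59 - 1/2)) = -1/(5*(-119/2)) = -1/5*(-2/119) = 2/595 ≈ 0.0033613)
R*b(-3) = 2*(-3*(14 - 3))/595 = 2*(-3*11)/595 = (2/595)*(-33) = -66/595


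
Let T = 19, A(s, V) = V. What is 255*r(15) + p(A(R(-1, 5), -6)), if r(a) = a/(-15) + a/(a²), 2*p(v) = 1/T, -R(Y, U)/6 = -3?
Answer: -9043/38 ≈ -237.97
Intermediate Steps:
R(Y, U) = 18 (R(Y, U) = -6*(-3) = 18)
p(v) = 1/38 (p(v) = (½)/19 = (½)*(1/19) = 1/38)
r(a) = 1/a - a/15 (r(a) = a*(-1/15) + a/a² = -a/15 + 1/a = 1/a - a/15)
255*r(15) + p(A(R(-1, 5), -6)) = 255*(1/15 - 1/15*15) + 1/38 = 255*(1/15 - 1) + 1/38 = 255*(-14/15) + 1/38 = -238 + 1/38 = -9043/38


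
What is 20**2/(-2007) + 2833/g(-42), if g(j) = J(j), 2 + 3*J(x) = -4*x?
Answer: 16991093/333162 ≈ 51.000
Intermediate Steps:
J(x) = -2/3 - 4*x/3 (J(x) = -2/3 + (-4*x)/3 = -2/3 - 4*x/3)
g(j) = -2/3 - 4*j/3
20**2/(-2007) + 2833/g(-42) = 20**2/(-2007) + 2833/(-2/3 - 4/3*(-42)) = 400*(-1/2007) + 2833/(-2/3 + 56) = -400/2007 + 2833/(166/3) = -400/2007 + 2833*(3/166) = -400/2007 + 8499/166 = 16991093/333162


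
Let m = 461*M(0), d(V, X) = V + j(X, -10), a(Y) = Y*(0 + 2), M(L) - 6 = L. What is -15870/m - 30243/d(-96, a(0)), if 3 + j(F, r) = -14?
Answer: 13643138/52093 ≈ 261.90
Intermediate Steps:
M(L) = 6 + L
a(Y) = 2*Y (a(Y) = Y*2 = 2*Y)
j(F, r) = -17 (j(F, r) = -3 - 14 = -17)
d(V, X) = -17 + V (d(V, X) = V - 17 = -17 + V)
m = 2766 (m = 461*(6 + 0) = 461*6 = 2766)
-15870/m - 30243/d(-96, a(0)) = -15870/2766 - 30243/(-17 - 96) = -15870*1/2766 - 30243/(-113) = -2645/461 - 30243*(-1/113) = -2645/461 + 30243/113 = 13643138/52093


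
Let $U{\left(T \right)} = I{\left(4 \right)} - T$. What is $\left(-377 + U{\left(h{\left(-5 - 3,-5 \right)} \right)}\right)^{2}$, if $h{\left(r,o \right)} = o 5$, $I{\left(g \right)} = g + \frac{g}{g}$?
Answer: $120409$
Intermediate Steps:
$I{\left(g \right)} = 1 + g$ ($I{\left(g \right)} = g + 1 = 1 + g$)
$h{\left(r,o \right)} = 5 o$
$U{\left(T \right)} = 5 - T$ ($U{\left(T \right)} = \left(1 + 4\right) - T = 5 - T$)
$\left(-377 + U{\left(h{\left(-5 - 3,-5 \right)} \right)}\right)^{2} = \left(-377 - \left(-5 + 5 \left(-5\right)\right)\right)^{2} = \left(-377 + \left(5 - -25\right)\right)^{2} = \left(-377 + \left(5 + 25\right)\right)^{2} = \left(-377 + 30\right)^{2} = \left(-347\right)^{2} = 120409$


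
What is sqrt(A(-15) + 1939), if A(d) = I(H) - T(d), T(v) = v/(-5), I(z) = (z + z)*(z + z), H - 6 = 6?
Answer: 4*sqrt(157) ≈ 50.120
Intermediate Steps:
H = 12 (H = 6 + 6 = 12)
I(z) = 4*z**2 (I(z) = (2*z)*(2*z) = 4*z**2)
T(v) = -v/5 (T(v) = v*(-1/5) = -v/5)
A(d) = 576 + d/5 (A(d) = 4*12**2 - (-1)*d/5 = 4*144 + d/5 = 576 + d/5)
sqrt(A(-15) + 1939) = sqrt((576 + (1/5)*(-15)) + 1939) = sqrt((576 - 3) + 1939) = sqrt(573 + 1939) = sqrt(2512) = 4*sqrt(157)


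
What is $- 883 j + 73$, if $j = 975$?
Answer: $-860852$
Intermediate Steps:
$- 883 j + 73 = \left(-883\right) 975 + 73 = -860925 + 73 = -860852$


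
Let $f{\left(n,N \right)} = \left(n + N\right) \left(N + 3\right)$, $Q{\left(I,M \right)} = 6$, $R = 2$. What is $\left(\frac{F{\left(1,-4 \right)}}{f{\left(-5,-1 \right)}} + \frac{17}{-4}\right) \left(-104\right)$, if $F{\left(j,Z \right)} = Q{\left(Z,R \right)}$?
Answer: $494$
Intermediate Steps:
$F{\left(j,Z \right)} = 6$
$f{\left(n,N \right)} = \left(3 + N\right) \left(N + n\right)$ ($f{\left(n,N \right)} = \left(N + n\right) \left(3 + N\right) = \left(3 + N\right) \left(N + n\right)$)
$\left(\frac{F{\left(1,-4 \right)}}{f{\left(-5,-1 \right)}} + \frac{17}{-4}\right) \left(-104\right) = \left(\frac{6}{\left(-1\right)^{2} + 3 \left(-1\right) + 3 \left(-5\right) - -5} + \frac{17}{-4}\right) \left(-104\right) = \left(\frac{6}{1 - 3 - 15 + 5} + 17 \left(- \frac{1}{4}\right)\right) \left(-104\right) = \left(\frac{6}{-12} - \frac{17}{4}\right) \left(-104\right) = \left(6 \left(- \frac{1}{12}\right) - \frac{17}{4}\right) \left(-104\right) = \left(- \frac{1}{2} - \frac{17}{4}\right) \left(-104\right) = \left(- \frac{19}{4}\right) \left(-104\right) = 494$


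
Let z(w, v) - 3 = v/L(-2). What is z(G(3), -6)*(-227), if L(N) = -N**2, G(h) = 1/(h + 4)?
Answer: -2043/2 ≈ -1021.5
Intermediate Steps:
G(h) = 1/(4 + h)
z(w, v) = 3 - v/4 (z(w, v) = 3 + v/((-1*(-2)**2)) = 3 + v/((-1*4)) = 3 + v/(-4) = 3 + v*(-1/4) = 3 - v/4)
z(G(3), -6)*(-227) = (3 - 1/4*(-6))*(-227) = (3 + 3/2)*(-227) = (9/2)*(-227) = -2043/2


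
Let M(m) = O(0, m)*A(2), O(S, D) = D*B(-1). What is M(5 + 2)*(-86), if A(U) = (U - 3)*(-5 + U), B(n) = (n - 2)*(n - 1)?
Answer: -10836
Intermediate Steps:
B(n) = (-1 + n)*(-2 + n) (B(n) = (-2 + n)*(-1 + n) = (-1 + n)*(-2 + n))
O(S, D) = 6*D (O(S, D) = D*(2 + (-1)² - 3*(-1)) = D*(2 + 1 + 3) = D*6 = 6*D)
A(U) = (-5 + U)*(-3 + U) (A(U) = (-3 + U)*(-5 + U) = (-5 + U)*(-3 + U))
M(m) = 18*m (M(m) = (6*m)*(15 + 2² - 8*2) = (6*m)*(15 + 4 - 16) = (6*m)*3 = 18*m)
M(5 + 2)*(-86) = (18*(5 + 2))*(-86) = (18*7)*(-86) = 126*(-86) = -10836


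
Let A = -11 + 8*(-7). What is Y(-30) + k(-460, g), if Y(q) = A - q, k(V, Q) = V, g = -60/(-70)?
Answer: -497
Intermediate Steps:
g = 6/7 (g = -60*(-1/70) = 6/7 ≈ 0.85714)
A = -67 (A = -11 - 56 = -67)
Y(q) = -67 - q
Y(-30) + k(-460, g) = (-67 - 1*(-30)) - 460 = (-67 + 30) - 460 = -37 - 460 = -497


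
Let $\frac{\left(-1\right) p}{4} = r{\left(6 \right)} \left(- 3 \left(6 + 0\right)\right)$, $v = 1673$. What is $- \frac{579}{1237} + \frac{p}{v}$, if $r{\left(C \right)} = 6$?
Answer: $- \frac{434283}{2069501} \approx -0.20985$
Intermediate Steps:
$p = 432$ ($p = - 4 \cdot 6 \left(- 3 \left(6 + 0\right)\right) = - 4 \cdot 6 \left(\left(-3\right) 6\right) = - 4 \cdot 6 \left(-18\right) = \left(-4\right) \left(-108\right) = 432$)
$- \frac{579}{1237} + \frac{p}{v} = - \frac{579}{1237} + \frac{432}{1673} = - \frac{434283}{2069501}$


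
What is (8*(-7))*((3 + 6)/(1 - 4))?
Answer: 168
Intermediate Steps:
(8*(-7))*((3 + 6)/(1 - 4)) = -504/(-3) = -504*(-1)/3 = -56*(-3) = 168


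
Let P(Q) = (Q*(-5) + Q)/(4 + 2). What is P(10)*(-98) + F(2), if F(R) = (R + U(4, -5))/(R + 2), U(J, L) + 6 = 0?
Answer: 1957/3 ≈ 652.33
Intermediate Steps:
U(J, L) = -6 (U(J, L) = -6 + 0 = -6)
P(Q) = -2*Q/3 (P(Q) = (-5*Q + Q)/6 = -4*Q*(⅙) = -2*Q/3)
F(R) = (-6 + R)/(2 + R) (F(R) = (R - 6)/(R + 2) = (-6 + R)/(2 + R))
P(10)*(-98) + F(2) = -⅔*10*(-98) + (-6 + 2)/(2 + 2) = -20/3*(-98) - 4/4 = 1960/3 + (¼)*(-4) = 1960/3 - 1 = 1957/3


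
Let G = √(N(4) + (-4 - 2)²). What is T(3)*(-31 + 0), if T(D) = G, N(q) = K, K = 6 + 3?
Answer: -93*√5 ≈ -207.95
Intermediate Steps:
K = 9
N(q) = 9
G = 3*√5 (G = √(9 + (-4 - 2)²) = √(9 + (-6)²) = √(9 + 36) = √45 = 3*√5 ≈ 6.7082)
T(D) = 3*√5
T(3)*(-31 + 0) = (3*√5)*(-31 + 0) = (3*√5)*(-31) = -93*√5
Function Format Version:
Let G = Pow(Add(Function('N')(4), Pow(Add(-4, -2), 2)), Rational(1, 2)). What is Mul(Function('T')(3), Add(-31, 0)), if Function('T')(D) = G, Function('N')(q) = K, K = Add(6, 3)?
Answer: Mul(-93, Pow(5, Rational(1, 2))) ≈ -207.95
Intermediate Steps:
K = 9
Function('N')(q) = 9
G = Mul(3, Pow(5, Rational(1, 2))) (G = Pow(Add(9, Pow(Add(-4, -2), 2)), Rational(1, 2)) = Pow(Add(9, Pow(-6, 2)), Rational(1, 2)) = Pow(Add(9, 36), Rational(1, 2)) = Pow(45, Rational(1, 2)) = Mul(3, Pow(5, Rational(1, 2))) ≈ 6.7082)
Function('T')(D) = Mul(3, Pow(5, Rational(1, 2)))
Mul(Function('T')(3), Add(-31, 0)) = Mul(Mul(3, Pow(5, Rational(1, 2))), Add(-31, 0)) = Mul(Mul(3, Pow(5, Rational(1, 2))), -31) = Mul(-93, Pow(5, Rational(1, 2)))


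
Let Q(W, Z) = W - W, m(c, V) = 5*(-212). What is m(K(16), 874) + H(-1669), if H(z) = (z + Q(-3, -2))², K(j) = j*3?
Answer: 2784501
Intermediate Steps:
K(j) = 3*j
m(c, V) = -1060
Q(W, Z) = 0
H(z) = z² (H(z) = (z + 0)² = z²)
m(K(16), 874) + H(-1669) = -1060 + (-1669)² = -1060 + 2785561 = 2784501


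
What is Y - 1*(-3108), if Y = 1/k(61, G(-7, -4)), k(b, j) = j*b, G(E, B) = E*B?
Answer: 5308465/1708 ≈ 3108.0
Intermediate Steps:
G(E, B) = B*E
k(b, j) = b*j
Y = 1/1708 (Y = 1/(61*(-4*(-7))) = 1/(61*28) = 1/1708 ≈ 0.00058548)
Y - 1*(-3108) = 1/1708 - 1*(-3108) = 1/1708 + 3108 = 5308465/1708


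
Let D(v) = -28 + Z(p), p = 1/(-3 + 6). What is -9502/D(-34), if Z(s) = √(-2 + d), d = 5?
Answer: 266056/781 + 9502*√3/781 ≈ 361.73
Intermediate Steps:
p = ⅓ (p = 1/3 = ⅓ ≈ 0.33333)
Z(s) = √3 (Z(s) = √(-2 + 5) = √3)
D(v) = -28 + √3
-9502/D(-34) = -9502/(-28 + √3)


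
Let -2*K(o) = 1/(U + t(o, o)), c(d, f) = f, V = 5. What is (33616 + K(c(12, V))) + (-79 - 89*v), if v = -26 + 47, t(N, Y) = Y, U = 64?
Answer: 4370183/138 ≈ 31668.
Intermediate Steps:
v = 21
K(o) = -1/(2*(64 + o))
(33616 + K(c(12, V))) + (-79 - 89*v) = (33616 - 1/(128 + 2*5)) + (-79 - 89*21) = (33616 - 1/(128 + 10)) + (-79 - 1869) = (33616 - 1/138) - 1948 = 4639007/138 - 1948 = 4370183/138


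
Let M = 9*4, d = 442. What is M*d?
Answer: 15912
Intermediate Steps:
M = 36
M*d = 36*442 = 15912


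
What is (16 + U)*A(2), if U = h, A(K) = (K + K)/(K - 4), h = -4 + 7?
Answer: -38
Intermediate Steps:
h = 3
A(K) = 2*K/(-4 + K) (A(K) = (2*K)/(-4 + K) = 2*K/(-4 + K))
U = 3
(16 + U)*A(2) = (16 + 3)*(2*2/(-4 + 2)) = 19*(2*2/(-2)) = 19*(2*2*(-½)) = 19*(-2) = -38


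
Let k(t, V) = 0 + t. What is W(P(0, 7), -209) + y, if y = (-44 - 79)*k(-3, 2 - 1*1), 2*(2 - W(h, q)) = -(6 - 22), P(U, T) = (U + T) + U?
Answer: 363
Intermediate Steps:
k(t, V) = t
P(U, T) = T + 2*U (P(U, T) = (T + U) + U = T + 2*U)
W(h, q) = -6 (W(h, q) = 2 - (-1)*(6 - 22)/2 = 2 - (-1)*(-16)/2 = 2 - ½*16 = 2 - 8 = -6)
y = 369 (y = (-44 - 79)*(-3) = -123*(-3) = 369)
W(P(0, 7), -209) + y = -6 + 369 = 363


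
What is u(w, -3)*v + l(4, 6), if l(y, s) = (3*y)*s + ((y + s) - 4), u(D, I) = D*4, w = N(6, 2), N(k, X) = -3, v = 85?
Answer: -942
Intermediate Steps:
w = -3
u(D, I) = 4*D
l(y, s) = -4 + s + y + 3*s*y (l(y, s) = 3*s*y + ((s + y) - 4) = 3*s*y + (-4 + s + y) = -4 + s + y + 3*s*y)
u(w, -3)*v + l(4, 6) = (4*(-3))*85 + (-4 + 6 + 4 + 3*6*4) = -12*85 + (-4 + 6 + 4 + 72) = -1020 + 78 = -942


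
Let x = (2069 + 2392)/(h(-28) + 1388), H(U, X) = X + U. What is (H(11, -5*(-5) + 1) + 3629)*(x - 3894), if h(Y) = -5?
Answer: -6575509902/461 ≈ -1.4264e+7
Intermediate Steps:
H(U, X) = U + X
x = 1487/461 (x = (2069 + 2392)/(-5 + 1388) = 4461/1383 = 4461*(1/1383) = 1487/461 ≈ 3.2256)
(H(11, -5*(-5) + 1) + 3629)*(x - 3894) = ((11 + (-5*(-5) + 1)) + 3629)*(1487/461 - 3894) = ((11 + (25 + 1)) + 3629)*(-1793647/461) = ((11 + 26) + 3629)*(-1793647/461) = (37 + 3629)*(-1793647/461) = 3666*(-1793647/461) = -6575509902/461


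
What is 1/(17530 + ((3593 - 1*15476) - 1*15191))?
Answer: -1/9544 ≈ -0.00010478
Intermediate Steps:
1/(17530 + ((3593 - 1*15476) - 1*15191)) = 1/(17530 + ((3593 - 15476) - 15191)) = 1/(17530 + (-11883 - 15191)) = 1/(17530 - 27074) = 1/(-9544) = -1/9544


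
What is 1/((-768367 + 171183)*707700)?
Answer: -1/422627116800 ≈ -2.3662e-12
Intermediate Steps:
1/((-768367 + 171183)*707700) = (1/707700)/(-597184) = -1/597184*1/707700 = -1/422627116800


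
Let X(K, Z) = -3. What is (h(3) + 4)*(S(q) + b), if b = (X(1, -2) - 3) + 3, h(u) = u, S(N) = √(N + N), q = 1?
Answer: -21 + 7*√2 ≈ -11.101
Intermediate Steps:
S(N) = √2*√N (S(N) = √(2*N) = √2*√N)
b = -3 (b = (-3 - 3) + 3 = -6 + 3 = -3)
(h(3) + 4)*(S(q) + b) = (3 + 4)*(√2*√1 - 3) = 7*(√2*1 - 3) = 7*(√2 - 3) = 7*(-3 + √2) = -21 + 7*√2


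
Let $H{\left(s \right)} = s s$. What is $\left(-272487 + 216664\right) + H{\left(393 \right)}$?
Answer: $98626$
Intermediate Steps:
$H{\left(s \right)} = s^{2}$
$\left(-272487 + 216664\right) + H{\left(393 \right)} = \left(-272487 + 216664\right) + 393^{2} = -55823 + 154449 = 98626$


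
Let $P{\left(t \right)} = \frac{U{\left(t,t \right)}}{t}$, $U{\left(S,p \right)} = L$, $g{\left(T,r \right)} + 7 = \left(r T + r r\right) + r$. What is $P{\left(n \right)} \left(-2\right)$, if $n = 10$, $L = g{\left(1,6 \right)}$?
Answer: $- \frac{41}{5} \approx -8.2$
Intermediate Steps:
$g{\left(T,r \right)} = -7 + r + r^{2} + T r$ ($g{\left(T,r \right)} = -7 + \left(\left(r T + r r\right) + r\right) = -7 + \left(\left(T r + r^{2}\right) + r\right) = -7 + \left(\left(r^{2} + T r\right) + r\right) = -7 + \left(r + r^{2} + T r\right) = -7 + r + r^{2} + T r$)
$L = 41$ ($L = -7 + 6 + 6^{2} + 1 \cdot 6 = -7 + 6 + 36 + 6 = 41$)
$U{\left(S,p \right)} = 41$
$P{\left(t \right)} = \frac{41}{t}$
$P{\left(n \right)} \left(-2\right) = \frac{41}{10} \left(-2\right) = - \frac{41}{5}$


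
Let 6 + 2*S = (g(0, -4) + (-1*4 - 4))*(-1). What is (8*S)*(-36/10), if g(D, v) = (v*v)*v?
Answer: -4752/5 ≈ -950.40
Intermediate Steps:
g(D, v) = v³ (g(D, v) = v²*v = v³)
S = 33 (S = -3 + (((-4)³ + (-1*4 - 4))*(-1))/2 = -3 + ((-64 + (-4 - 4))*(-1))/2 = -3 + ((-64 - 8)*(-1))/2 = -3 + (-72*(-1))/2 = -3 + (½)*72 = -3 + 36 = 33)
(8*S)*(-36/10) = (8*33)*(-36/10) = 264*(-36*⅒) = 264*(-18/5) = -4752/5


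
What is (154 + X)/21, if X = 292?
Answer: 446/21 ≈ 21.238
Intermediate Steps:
(154 + X)/21 = (154 + 292)/21 = 446*(1/21) = 446/21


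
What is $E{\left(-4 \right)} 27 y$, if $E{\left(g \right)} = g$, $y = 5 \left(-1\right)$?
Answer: $540$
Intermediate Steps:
$y = -5$
$E{\left(-4 \right)} 27 y = \left(-4\right) 27 \left(-5\right) = \left(-108\right) \left(-5\right) = 540$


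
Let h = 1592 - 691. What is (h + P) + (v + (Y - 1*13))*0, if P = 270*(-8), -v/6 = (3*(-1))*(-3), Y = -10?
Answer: -1259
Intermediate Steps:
h = 901
v = -54 (v = -6*3*(-1)*(-3) = -(-18)*(-3) = -6*9 = -54)
P = -2160
(h + P) + (v + (Y - 1*13))*0 = (901 - 2160) + (-54 + (-10 - 1*13))*0 = -1259 + (-54 + (-10 - 13))*0 = -1259 + (-54 - 23)*0 = -1259 - 77*0 = -1259 + 0 = -1259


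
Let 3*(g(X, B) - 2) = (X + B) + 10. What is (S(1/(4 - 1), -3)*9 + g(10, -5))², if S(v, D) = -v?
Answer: 16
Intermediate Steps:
g(X, B) = 16/3 + B/3 + X/3 (g(X, B) = 2 + ((X + B) + 10)/3 = 2 + ((B + X) + 10)/3 = 2 + (10 + B + X)/3 = 2 + (10/3 + B/3 + X/3) = 16/3 + B/3 + X/3)
(S(1/(4 - 1), -3)*9 + g(10, -5))² = (-1/(4 - 1)*9 + (16/3 + (⅓)*(-5) + (⅓)*10))² = (-1/3*9 + (16/3 - 5/3 + 10/3))² = (-1*⅓*9 + 7)² = (-⅓*9 + 7)² = (-3 + 7)² = 4² = 16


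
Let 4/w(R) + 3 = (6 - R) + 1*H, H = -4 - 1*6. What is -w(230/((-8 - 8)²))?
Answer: 512/1011 ≈ 0.50643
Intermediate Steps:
H = -10 (H = -4 - 6 = -10)
w(R) = 4/(-7 - R) (w(R) = 4/(-3 + ((6 - R) + 1*(-10))) = 4/(-3 + ((6 - R) - 10)) = 4/(-3 + (-4 - R)) = 4/(-7 - R))
-w(230/((-8 - 8)²)) = -(-4)/(7 + 230/((-8 - 8)²)) = -(-4)/(7 + 230/((-16)²)) = -(-4)/(7 + 230/256) = -(-4)/(7 + 230*(1/256)) = -(-4)/(7 + 115/128) = -(-4)/1011/128 = -(-4)*128/1011 = -1*(-512/1011) = 512/1011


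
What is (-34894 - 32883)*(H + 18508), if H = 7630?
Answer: -1771555226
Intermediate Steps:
(-34894 - 32883)*(H + 18508) = (-34894 - 32883)*(7630 + 18508) = -67777*26138 = -1771555226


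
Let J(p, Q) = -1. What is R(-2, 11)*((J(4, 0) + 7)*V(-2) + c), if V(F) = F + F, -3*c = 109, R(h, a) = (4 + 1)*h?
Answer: 1810/3 ≈ 603.33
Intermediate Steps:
R(h, a) = 5*h
c = -109/3 (c = -⅓*109 = -109/3 ≈ -36.333)
V(F) = 2*F
R(-2, 11)*((J(4, 0) + 7)*V(-2) + c) = (5*(-2))*((-1 + 7)*(2*(-2)) - 109/3) = -10*(6*(-4) - 109/3) = -10*(-24 - 109/3) = -10*(-181/3) = 1810/3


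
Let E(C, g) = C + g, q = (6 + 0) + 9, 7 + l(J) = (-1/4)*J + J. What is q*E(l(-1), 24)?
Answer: 975/4 ≈ 243.75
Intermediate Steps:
l(J) = -7 + 3*J/4 (l(J) = -7 + ((-1/4)*J + J) = -7 + ((-1*¼)*J + J) = -7 + (-J/4 + J) = -7 + 3*J/4)
q = 15 (q = 6 + 9 = 15)
q*E(l(-1), 24) = 15*((-7 + (¾)*(-1)) + 24) = 15*((-7 - ¾) + 24) = 15*(-31/4 + 24) = 15*(65/4) = 975/4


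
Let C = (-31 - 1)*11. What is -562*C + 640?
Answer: 198464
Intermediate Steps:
C = -352 (C = -32*11 = -352)
-562*C + 640 = -562*(-352) + 640 = 197824 + 640 = 198464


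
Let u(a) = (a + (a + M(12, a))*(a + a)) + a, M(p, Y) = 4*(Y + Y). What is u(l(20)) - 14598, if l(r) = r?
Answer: -7358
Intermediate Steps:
M(p, Y) = 8*Y (M(p, Y) = 4*(2*Y) = 8*Y)
u(a) = 2*a + 18*a² (u(a) = (a + (a + 8*a)*(a + a)) + a = (a + (9*a)*(2*a)) + a = (a + 18*a²) + a = 2*a + 18*a²)
u(l(20)) - 14598 = 2*20*(1 + 9*20) - 14598 = 2*20*(1 + 180) - 14598 = 2*20*181 - 14598 = 7240 - 14598 = -7358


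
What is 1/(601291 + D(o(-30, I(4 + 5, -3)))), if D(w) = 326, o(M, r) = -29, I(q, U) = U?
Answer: 1/601617 ≈ 1.6622e-6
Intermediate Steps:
1/(601291 + D(o(-30, I(4 + 5, -3)))) = 1/(601291 + 326) = 1/601617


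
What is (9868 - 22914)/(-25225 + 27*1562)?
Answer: -13046/16949 ≈ -0.76972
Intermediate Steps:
(9868 - 22914)/(-25225 + 27*1562) = -13046/(-25225 + 42174) = -13046/16949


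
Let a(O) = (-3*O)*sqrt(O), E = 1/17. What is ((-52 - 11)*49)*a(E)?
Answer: 9261*sqrt(17)/289 ≈ 132.12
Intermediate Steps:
E = 1/17 ≈ 0.058824
a(O) = -3*O**(3/2)
((-52 - 11)*49)*a(E) = ((-52 - 11)*49)*(-3*sqrt(17)/289) = (-63*49)*(-3*sqrt(17)/289) = -(-9261)*sqrt(17)/289 = 9261*sqrt(17)/289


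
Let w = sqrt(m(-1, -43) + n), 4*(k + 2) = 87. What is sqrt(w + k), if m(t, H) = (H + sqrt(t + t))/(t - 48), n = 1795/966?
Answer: sqrt(18429831 + 966*sqrt(138)*sqrt(18499 - 138*I*sqrt(2)))/966 ≈ 4.6264 - 0.00094291*I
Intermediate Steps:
n = 1795/966 (n = 1795*(1/966) = 1795/966 ≈ 1.8582)
k = 79/4 (k = -2 + (1/4)*87 = -2 + 87/4 = 79/4 ≈ 19.750)
m(t, H) = (H + sqrt(2)*sqrt(t))/(-48 + t) (m(t, H) = (H + sqrt(2*t))/(-48 + t) = (H + sqrt(2)*sqrt(t))/(-48 + t))
w = sqrt(18499/6762 - I*sqrt(2)/49) (w = sqrt((-43 + sqrt(2)*sqrt(-1))/(-48 - 1) + 1795/966) = sqrt((-43 + sqrt(2)*I)/(-49) + 1795/966) = sqrt(-(-43 + I*sqrt(2))/49 + 1795/966) = sqrt((43/49 - I*sqrt(2)/49) + 1795/966) = sqrt(18499/6762 - I*sqrt(2)/49) ≈ 1.654 - 0.008725*I)
sqrt(w + k) = sqrt(sqrt(2552862 - 19044*I*sqrt(2))/966 + 79/4) = sqrt(79/4 + sqrt(2552862 - 19044*I*sqrt(2))/966)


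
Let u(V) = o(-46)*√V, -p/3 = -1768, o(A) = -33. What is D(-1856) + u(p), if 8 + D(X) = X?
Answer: -1864 - 66*√1326 ≈ -4267.3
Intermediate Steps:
D(X) = -8 + X
p = 5304 (p = -3*(-1768) = 5304)
u(V) = -33*√V
D(-1856) + u(p) = (-8 - 1856) - 66*√1326 = -1864 - 66*√1326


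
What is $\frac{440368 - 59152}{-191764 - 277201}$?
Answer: $- \frac{381216}{468965} \approx -0.81289$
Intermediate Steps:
$\frac{440368 - 59152}{-191764 - 277201} = \frac{381216}{-468965} = 381216 \left(- \frac{1}{468965}\right) = - \frac{381216}{468965}$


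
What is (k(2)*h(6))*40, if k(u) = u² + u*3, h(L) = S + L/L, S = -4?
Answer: -1200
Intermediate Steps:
h(L) = -3 (h(L) = -4 + L/L = -4 + 1 = -3)
k(u) = u² + 3*u
(k(2)*h(6))*40 = ((2*(3 + 2))*(-3))*40 = ((2*5)*(-3))*40 = (10*(-3))*40 = -30*40 = -1200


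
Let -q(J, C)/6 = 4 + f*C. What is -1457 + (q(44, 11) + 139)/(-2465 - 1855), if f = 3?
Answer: -6294157/4320 ≈ -1457.0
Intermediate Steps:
q(J, C) = -24 - 18*C (q(J, C) = -6*(4 + 3*C) = -24 - 18*C)
-1457 + (q(44, 11) + 139)/(-2465 - 1855) = -1457 + ((-24 - 18*11) + 139)/(-2465 - 1855) = -1457 + ((-24 - 198) + 139)/(-4320) = -1457 + (-222 + 139)*(-1/4320) = -1457 - 83*(-1/4320) = -1457 + 83/4320 = -6294157/4320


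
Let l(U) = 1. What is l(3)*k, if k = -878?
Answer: -878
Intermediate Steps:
l(3)*k = 1*(-878) = -878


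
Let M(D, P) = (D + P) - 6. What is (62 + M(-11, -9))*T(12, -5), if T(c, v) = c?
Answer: 432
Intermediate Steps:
M(D, P) = -6 + D + P
(62 + M(-11, -9))*T(12, -5) = (62 + (-6 - 11 - 9))*12 = (62 - 26)*12 = 36*12 = 432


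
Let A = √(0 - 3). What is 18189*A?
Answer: 18189*I*√3 ≈ 31504.0*I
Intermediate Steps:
A = I*√3 (A = √(-3) = I*√3 ≈ 1.732*I)
18189*A = 18189*(I*√3) = 18189*I*√3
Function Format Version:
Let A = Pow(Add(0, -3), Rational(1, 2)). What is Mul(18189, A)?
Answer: Mul(18189, I, Pow(3, Rational(1, 2))) ≈ Mul(31504., I)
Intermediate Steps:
A = Mul(I, Pow(3, Rational(1, 2))) (A = Pow(-3, Rational(1, 2)) = Mul(I, Pow(3, Rational(1, 2))) ≈ Mul(1.7320, I))
Mul(18189, A) = Mul(18189, Mul(I, Pow(3, Rational(1, 2)))) = Mul(18189, I, Pow(3, Rational(1, 2)))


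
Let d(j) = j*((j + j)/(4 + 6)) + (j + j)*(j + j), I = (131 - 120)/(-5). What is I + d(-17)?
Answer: 6058/5 ≈ 1211.6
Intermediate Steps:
I = -11/5 (I = -⅕*11 = -11/5 ≈ -2.2000)
d(j) = 21*j²/5 (d(j) = j*((2*j)/10) + (2*j)*(2*j) = j*((2*j)*(⅒)) + 4*j² = j*(j/5) + 4*j² = j²/5 + 4*j² = 21*j²/5)
I + d(-17) = -11/5 + (21/5)*(-17)² = -11/5 + (21/5)*289 = -11/5 + 6069/5 = 6058/5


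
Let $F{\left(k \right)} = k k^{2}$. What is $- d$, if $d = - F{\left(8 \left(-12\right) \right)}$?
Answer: $-884736$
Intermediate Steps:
$F{\left(k \right)} = k^{3}$
$d = 884736$ ($d = - \left(8 \left(-12\right)\right)^{3} = - \left(-96\right)^{3} = \left(-1\right) \left(-884736\right) = 884736$)
$- d = \left(-1\right) 884736 = -884736$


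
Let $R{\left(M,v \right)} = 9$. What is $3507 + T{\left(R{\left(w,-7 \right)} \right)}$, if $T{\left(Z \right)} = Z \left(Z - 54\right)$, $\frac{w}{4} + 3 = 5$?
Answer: $3102$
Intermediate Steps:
$w = 8$ ($w = -12 + 4 \cdot 5 = -12 + 20 = 8$)
$T{\left(Z \right)} = Z \left(-54 + Z\right)$
$3507 + T{\left(R{\left(w,-7 \right)} \right)} = 3507 + 9 \left(-54 + 9\right) = 3507 + 9 \left(-45\right) = 3507 - 405 = 3102$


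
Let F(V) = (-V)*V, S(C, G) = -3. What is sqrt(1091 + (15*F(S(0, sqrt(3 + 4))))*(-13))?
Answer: sqrt(2846) ≈ 53.348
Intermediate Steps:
F(V) = -V**2
sqrt(1091 + (15*F(S(0, sqrt(3 + 4))))*(-13)) = sqrt(1091 + (15*(-1*(-3)**2))*(-13)) = sqrt(1091 + (15*(-1*9))*(-13)) = sqrt(1091 + (15*(-9))*(-13)) = sqrt(1091 - 135*(-13)) = sqrt(1091 + 1755) = sqrt(2846)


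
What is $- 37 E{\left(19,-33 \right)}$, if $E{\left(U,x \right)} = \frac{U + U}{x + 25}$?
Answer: $\frac{703}{4} \approx 175.75$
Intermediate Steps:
$E{\left(U,x \right)} = \frac{2 U}{25 + x}$
$- 37 E{\left(19,-33 \right)} = - 37 \cdot 2 \cdot 19 \frac{1}{25 - 33} = - 37 \cdot 2 \cdot 19 \frac{1}{-8} = - 37 \cdot 2 \cdot 19 \left(- \frac{1}{8}\right) = \left(-37\right) \left(- \frac{19}{4}\right) = \frac{703}{4}$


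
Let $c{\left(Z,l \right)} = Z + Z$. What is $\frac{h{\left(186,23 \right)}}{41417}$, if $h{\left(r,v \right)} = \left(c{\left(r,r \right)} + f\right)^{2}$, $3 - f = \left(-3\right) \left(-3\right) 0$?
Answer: $\frac{140625}{41417} \approx 3.3953$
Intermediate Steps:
$f = 3$ ($f = 3 - \left(-3\right) \left(-3\right) 0 = 3 - 9 \cdot 0 = 3 - 0 = 3 + 0 = 3$)
$c{\left(Z,l \right)} = 2 Z$
$h{\left(r,v \right)} = \left(3 + 2 r\right)^{2}$ ($h{\left(r,v \right)} = \left(2 r + 3\right)^{2} = \left(3 + 2 r\right)^{2}$)
$\frac{h{\left(186,23 \right)}}{41417} = \frac{\left(3 + 2 \cdot 186\right)^{2}}{41417} = \left(3 + 372\right)^{2} \cdot \frac{1}{41417} = 375^{2} \cdot \frac{1}{41417} = 140625 \cdot \frac{1}{41417} = \frac{140625}{41417}$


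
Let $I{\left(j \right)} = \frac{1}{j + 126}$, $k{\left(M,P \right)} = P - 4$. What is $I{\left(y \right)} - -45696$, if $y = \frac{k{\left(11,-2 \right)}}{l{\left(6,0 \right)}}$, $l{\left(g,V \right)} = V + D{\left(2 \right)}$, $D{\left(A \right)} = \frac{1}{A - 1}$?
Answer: $\frac{5483521}{120} \approx 45696.0$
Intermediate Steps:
$D{\left(A \right)} = \frac{1}{-1 + A}$
$k{\left(M,P \right)} = -4 + P$
$l{\left(g,V \right)} = 1 + V$ ($l{\left(g,V \right)} = V + \frac{1}{-1 + 2} = V + 1^{-1} = V + 1 = 1 + V$)
$y = -6$ ($y = \frac{-4 - 2}{1 + 0} = - \frac{6}{1} = \left(-6\right) 1 = -6$)
$I{\left(j \right)} = \frac{1}{126 + j}$
$I{\left(y \right)} - -45696 = \frac{1}{126 - 6} - -45696 = \frac{1}{120} + 45696 = \frac{5483521}{120}$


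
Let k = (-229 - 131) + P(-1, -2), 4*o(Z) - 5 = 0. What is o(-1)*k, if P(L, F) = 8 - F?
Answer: -875/2 ≈ -437.50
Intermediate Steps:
o(Z) = 5/4 (o(Z) = 5/4 + (¼)*0 = 5/4 + 0 = 5/4)
k = -350 (k = (-229 - 131) + (8 - 1*(-2)) = -360 + (8 + 2) = -360 + 10 = -350)
o(-1)*k = (5/4)*(-350) = -875/2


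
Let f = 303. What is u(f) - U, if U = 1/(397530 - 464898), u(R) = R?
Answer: 20412505/67368 ≈ 303.00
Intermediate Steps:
U = -1/67368 (U = 1/(-67368) = -1/67368 ≈ -1.4844e-5)
u(f) - U = 303 - 1*(-1/67368) = 303 + 1/67368 = 20412505/67368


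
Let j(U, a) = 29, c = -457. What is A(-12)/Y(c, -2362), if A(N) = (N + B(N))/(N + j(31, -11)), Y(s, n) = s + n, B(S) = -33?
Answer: 45/47923 ≈ 0.00093901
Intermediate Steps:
Y(s, n) = n + s
A(N) = (-33 + N)/(29 + N) (A(N) = (N - 33)/(N + 29) = (-33 + N)/(29 + N))
A(-12)/Y(c, -2362) = ((-33 - 12)/(29 - 12))/(-2362 - 457) = (-45/17)/(-2819) = ((1/17)*(-45))*(-1/2819) = -45/17*(-1/2819) = 45/47923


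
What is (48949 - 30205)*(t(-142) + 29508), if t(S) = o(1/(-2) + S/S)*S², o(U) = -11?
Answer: -3604396224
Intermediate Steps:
t(S) = -11*S²
(48949 - 30205)*(t(-142) + 29508) = (48949 - 30205)*(-11*(-142)² + 29508) = 18744*(-11*20164 + 29508) = 18744*(-221804 + 29508) = 18744*(-192296) = -3604396224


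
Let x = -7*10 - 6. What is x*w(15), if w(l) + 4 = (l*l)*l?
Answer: -256196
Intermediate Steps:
x = -76 (x = -70 - 6 = -76)
w(l) = -4 + l³ (w(l) = -4 + (l*l)*l = -4 + l²*l = -4 + l³)
x*w(15) = -76*(-4 + 15³) = -76*(-4 + 3375) = -76*3371 = -256196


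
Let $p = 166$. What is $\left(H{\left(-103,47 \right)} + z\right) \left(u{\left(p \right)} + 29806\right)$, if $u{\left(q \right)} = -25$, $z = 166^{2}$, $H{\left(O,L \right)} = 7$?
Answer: $820853703$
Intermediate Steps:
$z = 27556$
$\left(H{\left(-103,47 \right)} + z\right) \left(u{\left(p \right)} + 29806\right) = \left(7 + 27556\right) \left(-25 + 29806\right) = 27563 \cdot 29781 = 820853703$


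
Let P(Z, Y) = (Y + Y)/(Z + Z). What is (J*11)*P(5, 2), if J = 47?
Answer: 1034/5 ≈ 206.80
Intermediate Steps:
P(Z, Y) = Y/Z (P(Z, Y) = (2*Y)/((2*Z)) = (2*Y)*(1/(2*Z)) = Y/Z)
(J*11)*P(5, 2) = (47*11)*(2/5) = 517*(2*(⅕)) = 517*(⅖) = 1034/5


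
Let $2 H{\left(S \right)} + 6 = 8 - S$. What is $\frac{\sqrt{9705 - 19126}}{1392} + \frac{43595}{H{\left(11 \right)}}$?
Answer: $- \frac{87190}{9} + \frac{i \sqrt{9421}}{1392} \approx -9687.8 + 0.069728 i$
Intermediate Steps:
$H{\left(S \right)} = 1 - \frac{S}{2}$ ($H{\left(S \right)} = -3 + \frac{8 - S}{2} = -3 - \left(-4 + \frac{S}{2}\right) = 1 - \frac{S}{2}$)
$\frac{\sqrt{9705 - 19126}}{1392} + \frac{43595}{H{\left(11 \right)}} = \frac{\sqrt{9705 - 19126}}{1392} + \frac{43595}{1 - \frac{11}{2}} = \sqrt{-9421} \cdot \frac{1}{1392} + \frac{43595}{1 - \frac{11}{2}} = i \sqrt{9421} \cdot \frac{1}{1392} + \frac{43595}{- \frac{9}{2}} = \frac{i \sqrt{9421}}{1392} + 43595 \left(- \frac{2}{9}\right) = \frac{i \sqrt{9421}}{1392} - \frac{87190}{9} = - \frac{87190}{9} + \frac{i \sqrt{9421}}{1392}$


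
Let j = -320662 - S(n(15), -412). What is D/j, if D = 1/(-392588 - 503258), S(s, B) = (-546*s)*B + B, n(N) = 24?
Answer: 1/5123431066908 ≈ 1.9518e-13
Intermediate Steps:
S(s, B) = B - 546*B*s (S(s, B) = -546*B*s + B = B - 546*B*s)
j = -5719098 (j = -320662 - (-412)*(1 - 546*24) = -320662 - (-412)*(1 - 13104) = -320662 - (-412)*(-13103) = -320662 - 1*5398436 = -320662 - 5398436 = -5719098)
D = -1/895846 (D = 1/(-895846) = -1/895846 ≈ -1.1163e-6)
D/j = -1/895846/(-5719098) = -1/895846*(-1/5719098) = 1/5123431066908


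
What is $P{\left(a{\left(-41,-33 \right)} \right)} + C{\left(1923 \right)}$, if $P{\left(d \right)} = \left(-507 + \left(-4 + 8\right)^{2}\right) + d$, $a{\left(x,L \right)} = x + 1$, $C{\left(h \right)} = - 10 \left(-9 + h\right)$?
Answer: $-19671$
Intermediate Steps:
$C{\left(h \right)} = 90 - 10 h$
$a{\left(x,L \right)} = 1 + x$
$P{\left(d \right)} = -491 + d$ ($P{\left(d \right)} = \left(-507 + 4^{2}\right) + d = \left(-507 + 16\right) + d = -491 + d$)
$P{\left(a{\left(-41,-33 \right)} \right)} + C{\left(1923 \right)} = \left(-491 + \left(1 - 41\right)\right) + \left(90 - 19230\right) = \left(-491 - 40\right) + \left(90 - 19230\right) = -531 - 19140 = -19671$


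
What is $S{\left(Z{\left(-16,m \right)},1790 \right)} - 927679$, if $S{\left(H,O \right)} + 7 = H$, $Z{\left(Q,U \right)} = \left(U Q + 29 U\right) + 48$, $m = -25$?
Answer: $-927963$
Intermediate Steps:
$Z{\left(Q,U \right)} = 48 + 29 U + Q U$ ($Z{\left(Q,U \right)} = \left(Q U + 29 U\right) + 48 = \left(29 U + Q U\right) + 48 = 48 + 29 U + Q U$)
$S{\left(H,O \right)} = -7 + H$
$S{\left(Z{\left(-16,m \right)},1790 \right)} - 927679 = \left(-7 + \left(48 + 29 \left(-25\right) - -400\right)\right) - 927679 = \left(-7 + \left(48 - 725 + 400\right)\right) - 927679 = \left(-7 - 277\right) - 927679 = -284 - 927679 = -927963$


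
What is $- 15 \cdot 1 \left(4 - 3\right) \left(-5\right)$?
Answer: $75$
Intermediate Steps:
$- 15 \cdot 1 \left(4 - 3\right) \left(-5\right) = - 15 \cdot 1 \cdot 1 \left(-5\right) = \left(-15\right) 1 \left(-5\right) = \left(-15\right) \left(-5\right) = 75$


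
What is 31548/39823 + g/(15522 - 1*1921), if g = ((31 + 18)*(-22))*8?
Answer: 12235828/77376089 ≈ 0.15813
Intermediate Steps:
g = -8624 (g = (49*(-22))*8 = -1078*8 = -8624)
31548/39823 + g/(15522 - 1*1921) = 31548/39823 - 8624/(15522 - 1*1921) = 31548*(1/39823) - 8624/(15522 - 1921) = 31548/39823 - 8624/13601 = 31548/39823 - 8624*1/13601 = 31548/39823 - 1232/1943 = 12235828/77376089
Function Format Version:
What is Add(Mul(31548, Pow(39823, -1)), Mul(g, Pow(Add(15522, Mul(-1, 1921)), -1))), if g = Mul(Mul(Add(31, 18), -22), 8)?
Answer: Rational(12235828, 77376089) ≈ 0.15813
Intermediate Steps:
g = -8624 (g = Mul(Mul(49, -22), 8) = Mul(-1078, 8) = -8624)
Add(Mul(31548, Pow(39823, -1)), Mul(g, Pow(Add(15522, Mul(-1, 1921)), -1))) = Add(Mul(31548, Pow(39823, -1)), Mul(-8624, Pow(Add(15522, Mul(-1, 1921)), -1))) = Add(Mul(31548, Rational(1, 39823)), Mul(-8624, Pow(Add(15522, -1921), -1))) = Add(Rational(31548, 39823), Mul(-8624, Pow(13601, -1))) = Add(Rational(31548, 39823), Mul(-8624, Rational(1, 13601))) = Add(Rational(31548, 39823), Rational(-1232, 1943)) = Rational(12235828, 77376089)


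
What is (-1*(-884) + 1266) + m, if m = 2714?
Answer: 4864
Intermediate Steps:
(-1*(-884) + 1266) + m = (-1*(-884) + 1266) + 2714 = (884 + 1266) + 2714 = 2150 + 2714 = 4864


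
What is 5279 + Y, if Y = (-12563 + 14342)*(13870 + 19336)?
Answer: 59078753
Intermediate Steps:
Y = 59073474 (Y = 1779*33206 = 59073474)
5279 + Y = 5279 + 59073474 = 59078753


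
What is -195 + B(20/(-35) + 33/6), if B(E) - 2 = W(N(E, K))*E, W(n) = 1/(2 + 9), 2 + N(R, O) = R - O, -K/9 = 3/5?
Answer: -29653/154 ≈ -192.55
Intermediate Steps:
K = -27/5 ≈ -5.4000
N(R, O) = -2 + R - O (N(R, O) = -2 + (R - O) = -2 + R - O)
W(n) = 1/11
B(E) = 2 + E/11
-195 + B(20/(-35) + 33/6) = -195 + (2 + (20/(-35) + 33/6)/11) = -195 + (2 + (20*(-1/35) + 33*(⅙))/11) = -195 + (2 + (-4/7 + 11/2)/11) = -195 + (2 + (1/11)*(69/14)) = -195 + (2 + 69/154) = -195 + 377/154 = -29653/154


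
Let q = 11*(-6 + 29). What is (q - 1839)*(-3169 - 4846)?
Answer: 12711790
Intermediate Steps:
q = 253 (q = 11*23 = 253)
(q - 1839)*(-3169 - 4846) = (253 - 1839)*(-3169 - 4846) = -1586*(-8015) = 12711790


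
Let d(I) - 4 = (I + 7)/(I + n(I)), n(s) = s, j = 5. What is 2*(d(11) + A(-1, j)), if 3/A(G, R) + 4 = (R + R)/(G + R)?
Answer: 62/11 ≈ 5.6364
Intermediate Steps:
A(G, R) = 3/(-4 + 2*R/(G + R)) (A(G, R) = 3/(-4 + (R + R)/(G + R)) = 3/(-4 + (2*R)/(G + R)) = 3/(-4 + 2*R/(G + R)))
d(I) = 4 + (7 + I)/(2*I) (d(I) = 4 + (I + 7)/(I + I) = 4 + (7 + I)/((2*I)) = 4 + (7 + I)*(1/(2*I)) = 4 + (7 + I)/(2*I))
2*(d(11) + A(-1, j)) = 2*((½)*(7 + 9*11)/11 + 3*(-1*(-1) - 1*5)/(2*(5 + 2*(-1)))) = 2*((½)*(1/11)*(7 + 99) + 3*(1 - 5)/(2*(5 - 2))) = 2*((½)*(1/11)*106 + (3/2)*(-4)/3) = 2*(53/11 + (3/2)*(⅓)*(-4)) = 2*(53/11 - 2) = 2*(31/11) = 62/11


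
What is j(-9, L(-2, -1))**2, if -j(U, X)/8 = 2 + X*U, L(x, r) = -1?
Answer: 7744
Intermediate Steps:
j(U, X) = -16 - 8*U*X (j(U, X) = -8*(2 + X*U) = -8*(2 + U*X) = -16 - 8*U*X)
j(-9, L(-2, -1))**2 = (-16 - 8*(-9)*(-1))**2 = (-16 - 72)**2 = (-88)**2 = 7744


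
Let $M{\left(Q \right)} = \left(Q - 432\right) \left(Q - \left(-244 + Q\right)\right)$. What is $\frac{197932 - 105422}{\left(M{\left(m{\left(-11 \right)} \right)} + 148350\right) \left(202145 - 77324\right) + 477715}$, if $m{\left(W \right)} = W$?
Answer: $\frac{92510}{5025521533} \approx 1.8408 \cdot 10^{-5}$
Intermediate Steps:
$M{\left(Q \right)} = -105408 + 244 Q$ ($M{\left(Q \right)} = \left(-432 + Q\right) 244 = -105408 + 244 Q$)
$\frac{197932 - 105422}{\left(M{\left(m{\left(-11 \right)} \right)} + 148350\right) \left(202145 - 77324\right) + 477715} = \frac{197932 - 105422}{\left(\left(-105408 + 244 \left(-11\right)\right) + 148350\right) \left(202145 - 77324\right) + 477715} = \frac{92510}{\left(\left(-105408 - 2684\right) + 148350\right) 124821 + 477715} = \frac{92510}{\left(-108092 + 148350\right) 124821 + 477715} = \frac{92510}{40258 \cdot 124821 + 477715} = \frac{92510}{5025043818 + 477715} = \frac{92510}{5025521533}$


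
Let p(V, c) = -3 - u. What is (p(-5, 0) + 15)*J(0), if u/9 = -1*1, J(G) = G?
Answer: 0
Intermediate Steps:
u = -9 (u = 9*(-1*1) = 9*(-1) = -9)
p(V, c) = 6 (p(V, c) = -3 - 1*(-9) = -3 + 9 = 6)
(p(-5, 0) + 15)*J(0) = (6 + 15)*0 = 21*0 = 0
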